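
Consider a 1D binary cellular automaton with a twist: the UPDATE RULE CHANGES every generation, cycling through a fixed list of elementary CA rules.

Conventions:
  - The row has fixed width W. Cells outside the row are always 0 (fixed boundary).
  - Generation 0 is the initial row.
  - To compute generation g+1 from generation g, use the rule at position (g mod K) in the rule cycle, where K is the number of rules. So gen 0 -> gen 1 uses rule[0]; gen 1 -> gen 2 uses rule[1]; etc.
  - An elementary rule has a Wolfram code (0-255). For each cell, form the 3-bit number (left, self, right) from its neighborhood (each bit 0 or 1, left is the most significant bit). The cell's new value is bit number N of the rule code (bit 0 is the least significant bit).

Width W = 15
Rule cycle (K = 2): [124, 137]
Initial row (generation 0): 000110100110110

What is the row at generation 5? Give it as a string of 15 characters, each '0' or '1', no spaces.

Answer: 101100110001111

Derivation:
Gen 0: 000110100110110
Gen 1 (rule 124): 000111110111111
Gen 2 (rule 137): 110111100111110
Gen 3 (rule 124): 111100110100011
Gen 4 (rule 137): 111000100001010
Gen 5 (rule 124): 101100110001111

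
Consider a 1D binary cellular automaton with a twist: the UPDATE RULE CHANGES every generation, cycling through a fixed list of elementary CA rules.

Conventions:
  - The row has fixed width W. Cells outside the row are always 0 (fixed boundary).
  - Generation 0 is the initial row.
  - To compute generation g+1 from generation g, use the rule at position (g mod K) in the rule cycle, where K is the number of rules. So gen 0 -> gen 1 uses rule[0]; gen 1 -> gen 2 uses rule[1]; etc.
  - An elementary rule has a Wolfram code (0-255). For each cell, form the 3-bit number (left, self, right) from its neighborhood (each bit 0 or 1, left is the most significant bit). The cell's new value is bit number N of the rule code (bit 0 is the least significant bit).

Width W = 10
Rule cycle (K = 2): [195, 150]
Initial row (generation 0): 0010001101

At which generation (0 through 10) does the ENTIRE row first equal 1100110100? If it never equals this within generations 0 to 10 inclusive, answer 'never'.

Answer: 1

Derivation:
Gen 0: 0010001101
Gen 1 (rule 195): 1100110100
Gen 2 (rule 150): 0011000110
Gen 3 (rule 195): 1101011010
Gen 4 (rule 150): 0001000011
Gen 5 (rule 195): 1110011101
Gen 6 (rule 150): 0101101001
Gen 7 (rule 195): 1000100010
Gen 8 (rule 150): 1101110111
Gen 9 (rule 195): 0100110011
Gen 10 (rule 150): 1111001100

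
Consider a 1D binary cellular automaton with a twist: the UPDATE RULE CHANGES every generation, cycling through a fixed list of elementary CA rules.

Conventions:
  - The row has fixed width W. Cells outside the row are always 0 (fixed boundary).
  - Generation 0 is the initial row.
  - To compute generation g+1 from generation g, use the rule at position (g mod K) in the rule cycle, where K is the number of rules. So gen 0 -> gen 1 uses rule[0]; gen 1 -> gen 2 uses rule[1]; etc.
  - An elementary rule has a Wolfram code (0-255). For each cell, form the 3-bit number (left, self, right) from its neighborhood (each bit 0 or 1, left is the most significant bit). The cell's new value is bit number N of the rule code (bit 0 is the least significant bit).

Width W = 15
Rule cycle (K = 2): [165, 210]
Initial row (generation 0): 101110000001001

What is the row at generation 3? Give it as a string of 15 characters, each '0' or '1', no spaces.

Answer: 010000101000000

Derivation:
Gen 0: 101110000001001
Gen 1 (rule 165): 110100111101001
Gen 2 (rule 210): 010011011100110
Gen 3 (rule 165): 010000101000000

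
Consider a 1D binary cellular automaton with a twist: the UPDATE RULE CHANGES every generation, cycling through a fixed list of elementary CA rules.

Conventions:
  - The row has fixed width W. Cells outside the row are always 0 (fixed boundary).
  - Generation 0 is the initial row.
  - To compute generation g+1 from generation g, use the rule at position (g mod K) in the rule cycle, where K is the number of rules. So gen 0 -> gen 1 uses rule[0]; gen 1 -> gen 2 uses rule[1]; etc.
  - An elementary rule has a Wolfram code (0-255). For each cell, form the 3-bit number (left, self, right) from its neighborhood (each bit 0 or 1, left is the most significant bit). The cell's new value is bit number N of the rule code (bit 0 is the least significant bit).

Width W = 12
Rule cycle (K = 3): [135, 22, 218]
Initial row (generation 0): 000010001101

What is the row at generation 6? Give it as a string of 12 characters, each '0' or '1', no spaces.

Answer: 000000001111

Derivation:
Gen 0: 000010001101
Gen 1 (rule 135): 111110110001
Gen 2 (rule 22): 000000001011
Gen 3 (rule 218): 000000010011
Gen 4 (rule 135): 111111110100
Gen 5 (rule 22): 000000000110
Gen 6 (rule 218): 000000001111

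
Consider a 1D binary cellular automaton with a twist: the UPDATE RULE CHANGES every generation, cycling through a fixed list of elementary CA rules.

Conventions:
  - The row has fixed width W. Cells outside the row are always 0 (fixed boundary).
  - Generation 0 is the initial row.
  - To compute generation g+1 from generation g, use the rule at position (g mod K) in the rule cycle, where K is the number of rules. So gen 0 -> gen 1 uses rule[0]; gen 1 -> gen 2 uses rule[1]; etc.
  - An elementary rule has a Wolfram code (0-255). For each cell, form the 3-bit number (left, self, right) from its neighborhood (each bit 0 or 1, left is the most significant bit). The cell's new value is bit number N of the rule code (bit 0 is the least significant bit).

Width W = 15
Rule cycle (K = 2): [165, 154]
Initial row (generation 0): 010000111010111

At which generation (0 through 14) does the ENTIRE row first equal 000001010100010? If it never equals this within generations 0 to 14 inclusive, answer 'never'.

Answer: never

Derivation:
Gen 0: 010000111010111
Gen 1 (rule 165): 010110010111010
Gen 2 (rule 154): 100101100110001
Gen 3 (rule 165): 100110000000101
Gen 4 (rule 154): 011101000001000
Gen 5 (rule 165): 001011011101011
Gen 6 (rule 154): 010010011000010
Gen 7 (rule 165): 010010000011010
Gen 8 (rule 154): 101101000110001
Gen 9 (rule 165): 110011010000101
Gen 10 (rule 154): 101110001001000
Gen 11 (rule 165): 110100101001011
Gen 12 (rule 154): 100011000110010
Gen 13 (rule 165): 101000010000010
Gen 14 (rule 154): 000100101000101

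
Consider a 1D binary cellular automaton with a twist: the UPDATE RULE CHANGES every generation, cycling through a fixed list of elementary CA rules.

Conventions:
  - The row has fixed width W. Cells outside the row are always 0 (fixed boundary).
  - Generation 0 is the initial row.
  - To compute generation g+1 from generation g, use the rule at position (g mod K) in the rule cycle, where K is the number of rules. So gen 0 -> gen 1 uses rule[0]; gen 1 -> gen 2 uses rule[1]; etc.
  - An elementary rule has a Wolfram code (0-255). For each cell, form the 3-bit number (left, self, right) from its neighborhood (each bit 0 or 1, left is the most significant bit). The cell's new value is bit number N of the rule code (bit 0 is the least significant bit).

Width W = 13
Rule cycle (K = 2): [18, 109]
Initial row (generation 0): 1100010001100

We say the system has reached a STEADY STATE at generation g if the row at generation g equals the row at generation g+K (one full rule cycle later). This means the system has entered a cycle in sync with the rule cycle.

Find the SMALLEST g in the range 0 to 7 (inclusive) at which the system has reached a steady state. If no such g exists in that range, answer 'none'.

Gen 0: 1100010001100
Gen 1 (rule 18): 0010101010010
Gen 2 (rule 109): 1011111110010
Gen 3 (rule 18): 0000000001101
Gen 4 (rule 109): 1111111101111
Gen 5 (rule 18): 0000000000000
Gen 6 (rule 109): 1111111111111
Gen 7 (rule 18): 0000000000000
Gen 8 (rule 109): 1111111111111
Gen 9 (rule 18): 0000000000000

Answer: 5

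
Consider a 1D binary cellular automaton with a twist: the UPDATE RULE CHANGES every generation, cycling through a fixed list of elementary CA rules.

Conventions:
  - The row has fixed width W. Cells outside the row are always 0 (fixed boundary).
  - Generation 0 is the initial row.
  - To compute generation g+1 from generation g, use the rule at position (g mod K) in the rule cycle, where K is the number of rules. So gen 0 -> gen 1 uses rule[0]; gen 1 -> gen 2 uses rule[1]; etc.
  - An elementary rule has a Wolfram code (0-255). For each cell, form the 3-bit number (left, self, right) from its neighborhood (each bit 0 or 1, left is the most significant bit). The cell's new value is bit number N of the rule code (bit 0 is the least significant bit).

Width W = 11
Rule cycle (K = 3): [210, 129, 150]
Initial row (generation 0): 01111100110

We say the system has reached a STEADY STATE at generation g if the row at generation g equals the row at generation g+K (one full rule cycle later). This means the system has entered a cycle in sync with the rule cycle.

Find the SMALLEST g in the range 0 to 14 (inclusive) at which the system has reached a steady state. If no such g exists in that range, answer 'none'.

Answer: none

Derivation:
Gen 0: 01111100110
Gen 1 (rule 210): 10111111011
Gen 2 (rule 129): 00011110000
Gen 3 (rule 150): 00101101000
Gen 4 (rule 210): 01000100100
Gen 5 (rule 129): 00010000001
Gen 6 (rule 150): 00111000011
Gen 7 (rule 210): 01011100101
Gen 8 (rule 129): 00001000000
Gen 9 (rule 150): 00011100000
Gen 10 (rule 210): 00101110000
Gen 11 (rule 129): 10000100111
Gen 12 (rule 150): 11001111010
Gen 13 (rule 210): 01110111001
Gen 14 (rule 129): 00100010000
Gen 15 (rule 150): 01110111000
Gen 16 (rule 210): 10110011100
Gen 17 (rule 129): 00000001001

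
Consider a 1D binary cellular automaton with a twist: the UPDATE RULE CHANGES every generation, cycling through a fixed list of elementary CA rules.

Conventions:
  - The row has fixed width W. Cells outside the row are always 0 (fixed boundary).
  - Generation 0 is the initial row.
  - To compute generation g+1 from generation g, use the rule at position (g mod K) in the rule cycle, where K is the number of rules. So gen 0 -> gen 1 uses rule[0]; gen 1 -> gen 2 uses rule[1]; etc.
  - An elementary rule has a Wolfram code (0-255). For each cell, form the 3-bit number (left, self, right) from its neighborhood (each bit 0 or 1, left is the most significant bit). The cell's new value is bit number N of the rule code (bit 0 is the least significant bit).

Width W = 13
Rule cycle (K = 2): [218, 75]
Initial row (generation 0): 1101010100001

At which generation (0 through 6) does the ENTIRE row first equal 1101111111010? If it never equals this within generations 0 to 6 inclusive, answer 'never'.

Answer: 3

Derivation:
Gen 0: 1101010100001
Gen 1 (rule 218): 1100000010010
Gen 2 (rule 75): 1101111100100
Gen 3 (rule 218): 1101111111010
Gen 4 (rule 75): 1101000001000
Gen 5 (rule 218): 1100100010100
Gen 6 (rule 75): 1101001100001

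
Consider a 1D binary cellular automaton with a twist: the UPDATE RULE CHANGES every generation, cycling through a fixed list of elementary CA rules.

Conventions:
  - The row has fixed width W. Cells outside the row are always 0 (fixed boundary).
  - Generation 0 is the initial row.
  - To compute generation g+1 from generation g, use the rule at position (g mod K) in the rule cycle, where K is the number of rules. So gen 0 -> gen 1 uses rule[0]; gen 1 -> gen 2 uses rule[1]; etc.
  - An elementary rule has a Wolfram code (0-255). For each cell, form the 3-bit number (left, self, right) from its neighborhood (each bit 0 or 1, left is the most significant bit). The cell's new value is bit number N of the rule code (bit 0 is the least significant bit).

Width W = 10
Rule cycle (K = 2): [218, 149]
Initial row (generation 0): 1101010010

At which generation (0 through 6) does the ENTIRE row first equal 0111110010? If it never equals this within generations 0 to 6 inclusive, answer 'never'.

Answer: 3

Derivation:
Gen 0: 1101010010
Gen 1 (rule 218): 1100001101
Gen 2 (rule 149): 0011100001
Gen 3 (rule 218): 0111110010
Gen 4 (rule 149): 0011101011
Gen 5 (rule 218): 0111100011
Gen 6 (rule 149): 0011011000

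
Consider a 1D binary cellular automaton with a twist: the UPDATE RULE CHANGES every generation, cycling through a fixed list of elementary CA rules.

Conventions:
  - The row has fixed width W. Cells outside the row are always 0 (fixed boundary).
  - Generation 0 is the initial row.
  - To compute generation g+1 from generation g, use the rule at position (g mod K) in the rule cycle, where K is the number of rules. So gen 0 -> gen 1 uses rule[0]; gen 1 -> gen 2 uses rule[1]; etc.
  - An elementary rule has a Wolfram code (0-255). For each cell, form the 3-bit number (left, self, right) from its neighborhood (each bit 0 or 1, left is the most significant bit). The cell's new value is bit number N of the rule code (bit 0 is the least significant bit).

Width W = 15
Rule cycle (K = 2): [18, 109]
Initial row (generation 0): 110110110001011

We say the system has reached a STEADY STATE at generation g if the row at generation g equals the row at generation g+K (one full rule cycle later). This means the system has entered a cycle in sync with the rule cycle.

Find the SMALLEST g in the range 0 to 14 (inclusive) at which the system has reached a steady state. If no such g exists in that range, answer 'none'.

Gen 0: 110110110001011
Gen 1 (rule 18): 000000001010000
Gen 2 (rule 109): 111111101110111
Gen 3 (rule 18): 000000000000000
Gen 4 (rule 109): 111111111111111
Gen 5 (rule 18): 000000000000000
Gen 6 (rule 109): 111111111111111
Gen 7 (rule 18): 000000000000000
Gen 8 (rule 109): 111111111111111
Gen 9 (rule 18): 000000000000000
Gen 10 (rule 109): 111111111111111
Gen 11 (rule 18): 000000000000000
Gen 12 (rule 109): 111111111111111
Gen 13 (rule 18): 000000000000000
Gen 14 (rule 109): 111111111111111
Gen 15 (rule 18): 000000000000000
Gen 16 (rule 109): 111111111111111

Answer: 3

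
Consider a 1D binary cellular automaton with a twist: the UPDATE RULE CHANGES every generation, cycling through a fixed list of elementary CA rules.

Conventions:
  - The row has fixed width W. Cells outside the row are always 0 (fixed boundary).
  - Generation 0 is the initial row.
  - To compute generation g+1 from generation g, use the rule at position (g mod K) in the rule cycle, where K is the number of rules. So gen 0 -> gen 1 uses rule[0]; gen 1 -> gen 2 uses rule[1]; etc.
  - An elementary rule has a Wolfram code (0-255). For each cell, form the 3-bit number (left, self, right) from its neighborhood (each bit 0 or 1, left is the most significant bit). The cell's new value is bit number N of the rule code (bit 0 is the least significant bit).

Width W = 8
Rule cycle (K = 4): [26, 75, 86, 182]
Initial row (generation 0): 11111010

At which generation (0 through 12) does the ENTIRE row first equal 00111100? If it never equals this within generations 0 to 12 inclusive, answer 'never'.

Gen 0: 11111010
Gen 1 (rule 26): 10000001
Gen 2 (rule 75): 00111110
Gen 3 (rule 86): 01000011
Gen 4 (rule 182): 11100100
Gen 5 (rule 26): 10011010
Gen 6 (rule 75): 00111000
Gen 7 (rule 86): 01001100
Gen 8 (rule 182): 11110010
Gen 9 (rule 26): 10001101
Gen 10 (rule 75): 00111100
Gen 11 (rule 86): 01000110
Gen 12 (rule 182): 11101001

Answer: 10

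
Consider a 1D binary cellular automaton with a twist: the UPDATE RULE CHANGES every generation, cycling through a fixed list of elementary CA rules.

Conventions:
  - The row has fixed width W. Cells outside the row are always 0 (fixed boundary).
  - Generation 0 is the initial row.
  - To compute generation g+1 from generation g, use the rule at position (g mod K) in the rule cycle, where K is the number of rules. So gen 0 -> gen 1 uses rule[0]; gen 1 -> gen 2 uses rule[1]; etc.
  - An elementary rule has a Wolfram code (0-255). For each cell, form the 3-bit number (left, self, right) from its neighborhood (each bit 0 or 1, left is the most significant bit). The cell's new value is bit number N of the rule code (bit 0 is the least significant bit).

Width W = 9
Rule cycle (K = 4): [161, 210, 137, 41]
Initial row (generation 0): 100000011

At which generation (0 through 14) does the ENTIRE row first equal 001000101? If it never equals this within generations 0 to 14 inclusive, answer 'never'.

Gen 0: 100000011
Gen 1 (rule 161): 001111000
Gen 2 (rule 210): 010111100
Gen 3 (rule 137): 000111001
Gen 4 (rule 41): 110100000
Gen 5 (rule 161): 001001111
Gen 6 (rule 210): 010110111
Gen 7 (rule 137): 000100110
Gen 8 (rule 41): 110000100
Gen 9 (rule 161): 000110001
Gen 10 (rule 210): 001011010
Gen 11 (rule 137): 100010000
Gen 12 (rule 41): 001000111
Gen 13 (rule 161): 100010010
Gen 14 (rule 210): 010101101

Answer: never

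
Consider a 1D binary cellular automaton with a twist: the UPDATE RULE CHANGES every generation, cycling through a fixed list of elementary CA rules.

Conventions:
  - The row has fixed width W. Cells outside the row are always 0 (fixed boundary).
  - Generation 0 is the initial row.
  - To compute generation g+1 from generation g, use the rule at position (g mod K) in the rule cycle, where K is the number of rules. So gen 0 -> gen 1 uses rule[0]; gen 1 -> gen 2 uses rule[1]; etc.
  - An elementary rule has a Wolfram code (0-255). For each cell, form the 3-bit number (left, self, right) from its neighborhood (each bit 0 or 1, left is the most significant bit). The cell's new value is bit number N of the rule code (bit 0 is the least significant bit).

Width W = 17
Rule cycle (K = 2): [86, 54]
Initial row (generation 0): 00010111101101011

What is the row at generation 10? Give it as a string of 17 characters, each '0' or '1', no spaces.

Answer: 01000100011111111

Derivation:
Gen 0: 00010111101101011
Gen 1 (rule 86): 00110000100101001
Gen 2 (rule 54): 01001001111111111
Gen 3 (rule 86): 11111110000000001
Gen 4 (rule 54): 00000001000000011
Gen 5 (rule 86): 00000011100000101
Gen 6 (rule 54): 00000100010001111
Gen 7 (rule 86): 00001110111010001
Gen 8 (rule 54): 00010001000111011
Gen 9 (rule 86): 00111011101001001
Gen 10 (rule 54): 01000100011111111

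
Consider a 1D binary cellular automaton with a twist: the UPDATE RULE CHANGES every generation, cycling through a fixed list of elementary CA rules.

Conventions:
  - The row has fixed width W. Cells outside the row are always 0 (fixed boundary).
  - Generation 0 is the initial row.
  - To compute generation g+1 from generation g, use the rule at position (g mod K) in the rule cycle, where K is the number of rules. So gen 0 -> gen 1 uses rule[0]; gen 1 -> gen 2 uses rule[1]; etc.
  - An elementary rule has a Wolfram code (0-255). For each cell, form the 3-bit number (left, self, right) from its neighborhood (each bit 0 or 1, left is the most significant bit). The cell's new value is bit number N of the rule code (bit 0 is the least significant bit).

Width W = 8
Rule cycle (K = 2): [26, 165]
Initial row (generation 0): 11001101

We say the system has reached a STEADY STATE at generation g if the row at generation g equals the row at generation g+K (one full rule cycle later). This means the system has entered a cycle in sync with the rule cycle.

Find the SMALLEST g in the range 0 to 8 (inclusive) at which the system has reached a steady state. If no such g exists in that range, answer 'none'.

Answer: none

Derivation:
Gen 0: 11001101
Gen 1 (rule 26): 10111000
Gen 2 (rule 165): 11010011
Gen 3 (rule 26): 10001110
Gen 4 (rule 165): 10100100
Gen 5 (rule 26): 00011010
Gen 6 (rule 165): 11000110
Gen 7 (rule 26): 10101101
Gen 8 (rule 165): 11110011
Gen 9 (rule 26): 10001110
Gen 10 (rule 165): 10100100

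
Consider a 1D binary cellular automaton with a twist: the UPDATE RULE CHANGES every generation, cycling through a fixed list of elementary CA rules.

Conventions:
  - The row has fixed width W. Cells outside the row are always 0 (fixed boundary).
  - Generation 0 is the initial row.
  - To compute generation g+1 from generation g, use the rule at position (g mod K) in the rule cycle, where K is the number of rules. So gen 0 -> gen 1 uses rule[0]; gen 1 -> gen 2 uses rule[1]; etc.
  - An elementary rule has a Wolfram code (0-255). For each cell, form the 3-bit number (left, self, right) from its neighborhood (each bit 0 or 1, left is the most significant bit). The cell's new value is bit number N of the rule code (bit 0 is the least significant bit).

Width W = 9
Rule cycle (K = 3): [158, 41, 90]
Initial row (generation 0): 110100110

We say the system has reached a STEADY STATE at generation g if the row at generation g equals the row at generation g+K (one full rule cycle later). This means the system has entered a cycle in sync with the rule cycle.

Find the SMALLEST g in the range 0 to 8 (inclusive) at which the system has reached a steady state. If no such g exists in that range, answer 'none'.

Gen 0: 110100110
Gen 1 (rule 158): 100111101
Gen 2 (rule 41): 000100010
Gen 3 (rule 90): 001010101
Gen 4 (rule 158): 011010101
Gen 5 (rule 41): 010101010
Gen 6 (rule 90): 100000001
Gen 7 (rule 158): 110000011
Gen 8 (rule 41): 100111010
Gen 9 (rule 90): 011101001
Gen 10 (rule 158): 111001111
Gen 11 (rule 41): 100001000

Answer: none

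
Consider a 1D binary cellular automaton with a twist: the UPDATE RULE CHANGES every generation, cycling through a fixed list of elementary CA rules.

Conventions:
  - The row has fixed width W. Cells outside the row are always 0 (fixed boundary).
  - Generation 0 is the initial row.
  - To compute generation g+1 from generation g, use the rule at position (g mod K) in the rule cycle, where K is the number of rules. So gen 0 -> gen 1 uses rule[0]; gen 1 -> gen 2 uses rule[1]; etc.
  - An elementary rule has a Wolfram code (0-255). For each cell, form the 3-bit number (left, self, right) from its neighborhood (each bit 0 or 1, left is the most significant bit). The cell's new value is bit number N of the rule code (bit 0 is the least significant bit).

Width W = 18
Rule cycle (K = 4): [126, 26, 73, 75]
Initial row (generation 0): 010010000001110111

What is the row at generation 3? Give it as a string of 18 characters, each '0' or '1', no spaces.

Gen 0: 010010000001110111
Gen 1 (rule 126): 111111000011011101
Gen 2 (rule 26): 100000100110010000
Gen 3 (rule 73): 001110000110000111

Answer: 001110000110000111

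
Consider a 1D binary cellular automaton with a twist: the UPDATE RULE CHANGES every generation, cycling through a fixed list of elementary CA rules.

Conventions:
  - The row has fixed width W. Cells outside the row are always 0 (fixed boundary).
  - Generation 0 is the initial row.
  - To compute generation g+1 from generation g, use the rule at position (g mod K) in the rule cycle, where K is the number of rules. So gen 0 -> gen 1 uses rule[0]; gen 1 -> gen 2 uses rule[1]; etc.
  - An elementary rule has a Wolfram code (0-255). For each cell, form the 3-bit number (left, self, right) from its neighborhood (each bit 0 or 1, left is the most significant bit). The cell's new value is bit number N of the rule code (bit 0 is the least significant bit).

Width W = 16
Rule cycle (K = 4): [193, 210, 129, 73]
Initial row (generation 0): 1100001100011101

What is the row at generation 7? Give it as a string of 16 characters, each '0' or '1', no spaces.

Gen 0: 1100001100011101
Gen 1 (rule 193): 0101100101001100
Gen 2 (rule 210): 1000111000110110
Gen 3 (rule 129): 0010010010000000
Gen 4 (rule 73): 1000000000111111
Gen 5 (rule 193): 0011111110011111
Gen 6 (rule 210): 0101111111101111
Gen 7 (rule 129): 0000111111000110

Answer: 0000111111000110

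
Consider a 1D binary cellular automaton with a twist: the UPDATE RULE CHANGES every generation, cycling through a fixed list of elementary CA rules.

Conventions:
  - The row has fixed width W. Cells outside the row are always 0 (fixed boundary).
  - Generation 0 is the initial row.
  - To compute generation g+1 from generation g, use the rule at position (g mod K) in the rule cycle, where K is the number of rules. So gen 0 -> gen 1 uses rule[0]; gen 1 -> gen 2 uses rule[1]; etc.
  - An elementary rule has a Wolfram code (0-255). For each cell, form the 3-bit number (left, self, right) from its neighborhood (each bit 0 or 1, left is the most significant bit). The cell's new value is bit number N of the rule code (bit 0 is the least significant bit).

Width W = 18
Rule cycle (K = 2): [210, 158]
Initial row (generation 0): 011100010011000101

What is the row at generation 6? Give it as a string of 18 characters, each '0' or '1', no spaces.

Gen 0: 011100010011000101
Gen 1 (rule 210): 101110101101101000
Gen 2 (rule 158): 101100101001001100
Gen 3 (rule 210): 000111000110110110
Gen 4 (rule 158): 001110101100100101
Gen 5 (rule 210): 010110000111011000
Gen 6 (rule 158): 110101001110010100

Answer: 110101001110010100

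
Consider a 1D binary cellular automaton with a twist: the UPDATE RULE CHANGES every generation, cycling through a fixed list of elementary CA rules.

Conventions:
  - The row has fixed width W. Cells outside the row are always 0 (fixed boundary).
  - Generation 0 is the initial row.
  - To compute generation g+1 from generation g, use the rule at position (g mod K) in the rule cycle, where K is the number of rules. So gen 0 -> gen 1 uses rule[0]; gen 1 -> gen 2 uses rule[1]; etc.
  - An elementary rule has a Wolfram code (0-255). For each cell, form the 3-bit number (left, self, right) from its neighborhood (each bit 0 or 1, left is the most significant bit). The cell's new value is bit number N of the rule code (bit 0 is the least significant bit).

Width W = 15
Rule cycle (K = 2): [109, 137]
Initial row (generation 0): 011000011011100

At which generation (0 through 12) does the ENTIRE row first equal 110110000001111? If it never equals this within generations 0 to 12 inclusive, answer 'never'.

Gen 0: 011000011011100
Gen 1 (rule 109): 011011011110101
Gen 2 (rule 137): 010010011100000
Gen 3 (rule 109): 010010010101111
Gen 4 (rule 137): 000000000001110
Gen 5 (rule 109): 111111111101010
Gen 6 (rule 137): 111111111000000
Gen 7 (rule 109): 100000001011111
Gen 8 (rule 137): 001111100011110
Gen 9 (rule 109): 101000101010010
Gen 10 (rule 137): 000010000000000
Gen 11 (rule 109): 111010111111111
Gen 12 (rule 137): 110000111111110

Answer: never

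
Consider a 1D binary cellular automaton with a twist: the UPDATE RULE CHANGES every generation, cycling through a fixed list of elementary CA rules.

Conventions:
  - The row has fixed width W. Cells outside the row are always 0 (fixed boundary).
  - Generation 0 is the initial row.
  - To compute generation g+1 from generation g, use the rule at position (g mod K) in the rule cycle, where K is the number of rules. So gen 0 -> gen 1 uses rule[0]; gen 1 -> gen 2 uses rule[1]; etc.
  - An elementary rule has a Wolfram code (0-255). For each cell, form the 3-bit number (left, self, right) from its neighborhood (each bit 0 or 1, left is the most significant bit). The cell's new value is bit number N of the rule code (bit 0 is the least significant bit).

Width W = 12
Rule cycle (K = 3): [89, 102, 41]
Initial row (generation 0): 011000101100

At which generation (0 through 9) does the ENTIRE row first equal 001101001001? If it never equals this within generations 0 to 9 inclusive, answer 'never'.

Answer: never

Derivation:
Gen 0: 011000101100
Gen 1 (rule 89): 011110001111
Gen 2 (rule 102): 100010010001
Gen 3 (rule 41): 001000000100
Gen 4 (rule 89): 100111110011
Gen 5 (rule 102): 101000010101
Gen 6 (rule 41): 010011001010
Gen 7 (rule 89): 001011100001
Gen 8 (rule 102): 011100100011
Gen 9 (rule 41): 010000001010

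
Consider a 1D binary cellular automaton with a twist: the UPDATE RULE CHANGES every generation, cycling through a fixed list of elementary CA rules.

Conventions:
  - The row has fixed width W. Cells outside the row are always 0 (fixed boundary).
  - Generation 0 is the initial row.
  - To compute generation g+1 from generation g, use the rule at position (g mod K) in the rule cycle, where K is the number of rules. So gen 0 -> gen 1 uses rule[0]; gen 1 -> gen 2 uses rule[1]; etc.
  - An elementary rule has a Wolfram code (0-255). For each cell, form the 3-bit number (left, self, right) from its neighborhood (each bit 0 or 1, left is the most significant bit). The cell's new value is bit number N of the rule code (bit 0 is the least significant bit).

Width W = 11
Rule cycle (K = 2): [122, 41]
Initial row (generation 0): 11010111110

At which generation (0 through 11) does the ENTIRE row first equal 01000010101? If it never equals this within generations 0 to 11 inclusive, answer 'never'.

Answer: 11

Derivation:
Gen 0: 11010111110
Gen 1 (rule 122): 11101100011
Gen 2 (rule 41): 10011001010
Gen 3 (rule 122): 01111110101
Gen 4 (rule 41): 01000001010
Gen 5 (rule 122): 10100010101
Gen 6 (rule 41): 01001001010
Gen 7 (rule 122): 10110110101
Gen 8 (rule 41): 01101101010
Gen 9 (rule 122): 11111110101
Gen 10 (rule 41): 10000001010
Gen 11 (rule 122): 01000010101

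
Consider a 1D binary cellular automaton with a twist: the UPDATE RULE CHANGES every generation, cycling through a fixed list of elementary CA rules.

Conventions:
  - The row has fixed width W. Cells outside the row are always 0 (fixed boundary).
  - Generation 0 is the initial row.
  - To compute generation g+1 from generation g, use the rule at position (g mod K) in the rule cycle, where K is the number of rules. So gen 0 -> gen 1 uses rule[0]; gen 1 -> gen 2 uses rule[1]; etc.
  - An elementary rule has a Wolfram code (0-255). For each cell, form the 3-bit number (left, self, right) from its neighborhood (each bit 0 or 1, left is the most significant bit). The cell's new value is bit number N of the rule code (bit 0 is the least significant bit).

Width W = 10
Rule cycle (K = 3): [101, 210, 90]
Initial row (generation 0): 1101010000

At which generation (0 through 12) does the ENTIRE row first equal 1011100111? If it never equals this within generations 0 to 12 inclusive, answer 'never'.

Gen 0: 1101010000
Gen 1 (rule 101): 0111110111
Gen 2 (rule 210): 1011110011
Gen 3 (rule 90): 0010011111
Gen 4 (rule 101): 1010000001
Gen 5 (rule 210): 0001000010
Gen 6 (rule 90): 0010100101
Gen 7 (rule 101): 1011100111
Gen 8 (rule 210): 0001111011
Gen 9 (rule 90): 0011001011
Gen 10 (rule 101): 1001001101
Gen 11 (rule 210): 0110110100
Gen 12 (rule 90): 1110110010

Answer: 7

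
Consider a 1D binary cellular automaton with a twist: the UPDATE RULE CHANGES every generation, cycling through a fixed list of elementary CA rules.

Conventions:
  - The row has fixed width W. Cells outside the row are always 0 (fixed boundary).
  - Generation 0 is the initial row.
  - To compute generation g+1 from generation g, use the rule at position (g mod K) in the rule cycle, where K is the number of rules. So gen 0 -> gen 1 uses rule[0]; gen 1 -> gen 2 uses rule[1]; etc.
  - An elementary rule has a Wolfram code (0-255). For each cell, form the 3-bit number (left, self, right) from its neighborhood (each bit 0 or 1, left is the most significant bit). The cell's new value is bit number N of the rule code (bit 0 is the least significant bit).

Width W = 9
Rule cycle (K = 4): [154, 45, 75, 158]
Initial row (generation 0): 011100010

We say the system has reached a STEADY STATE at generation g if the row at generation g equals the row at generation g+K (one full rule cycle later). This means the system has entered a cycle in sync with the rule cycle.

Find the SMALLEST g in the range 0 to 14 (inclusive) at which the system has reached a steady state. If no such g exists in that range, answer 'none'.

Gen 0: 011100010
Gen 1 (rule 154): 111010101
Gen 2 (rule 45): 100111111
Gen 3 (rule 75): 001100001
Gen 4 (rule 158): 011010011
Gen 5 (rule 154): 110001110
Gen 6 (rule 45): 100101000
Gen 7 (rule 75): 001000011
Gen 8 (rule 158): 011100110
Gen 9 (rule 154): 111011101
Gen 10 (rule 45): 100110011
Gen 11 (rule 75): 001110111
Gen 12 (rule 158): 011100110
Gen 13 (rule 154): 111011101
Gen 14 (rule 45): 100110011
Gen 15 (rule 75): 001110111
Gen 16 (rule 158): 011100110
Gen 17 (rule 154): 111011101
Gen 18 (rule 45): 100110011

Answer: 8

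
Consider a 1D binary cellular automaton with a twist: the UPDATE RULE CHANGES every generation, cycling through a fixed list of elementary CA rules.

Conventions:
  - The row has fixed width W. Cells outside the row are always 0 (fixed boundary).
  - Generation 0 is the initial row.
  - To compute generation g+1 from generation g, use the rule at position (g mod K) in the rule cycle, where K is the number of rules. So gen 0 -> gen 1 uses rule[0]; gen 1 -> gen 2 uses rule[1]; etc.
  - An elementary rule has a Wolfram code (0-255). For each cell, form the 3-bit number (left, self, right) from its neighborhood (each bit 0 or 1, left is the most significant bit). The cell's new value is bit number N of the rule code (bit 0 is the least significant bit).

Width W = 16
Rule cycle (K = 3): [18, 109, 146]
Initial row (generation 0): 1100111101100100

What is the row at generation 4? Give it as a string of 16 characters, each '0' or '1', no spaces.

Gen 0: 1100111101100100
Gen 1 (rule 18): 0011000000011010
Gen 2 (rule 109): 1011011111011110
Gen 3 (rule 146): 0000001110001101
Gen 4 (rule 18): 0000010001010000

Answer: 0000010001010000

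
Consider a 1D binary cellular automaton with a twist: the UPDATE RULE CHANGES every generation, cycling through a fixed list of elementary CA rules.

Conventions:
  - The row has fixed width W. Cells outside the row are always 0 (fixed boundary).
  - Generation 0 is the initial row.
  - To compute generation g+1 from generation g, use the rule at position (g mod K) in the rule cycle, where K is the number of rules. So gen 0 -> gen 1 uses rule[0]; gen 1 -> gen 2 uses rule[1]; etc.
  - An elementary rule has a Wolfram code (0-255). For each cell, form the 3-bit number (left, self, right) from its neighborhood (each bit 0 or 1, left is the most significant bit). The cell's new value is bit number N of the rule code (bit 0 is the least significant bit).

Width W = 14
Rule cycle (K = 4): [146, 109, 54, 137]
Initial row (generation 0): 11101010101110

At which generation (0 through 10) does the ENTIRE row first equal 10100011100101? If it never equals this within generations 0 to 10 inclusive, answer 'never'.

Answer: never

Derivation:
Gen 0: 11101010101110
Gen 1 (rule 146): 01000000000101
Gen 2 (rule 109): 01011111110111
Gen 3 (rule 54): 11100000001000
Gen 4 (rule 137): 11001111100011
Gen 5 (rule 146): 00110111010100
Gen 6 (rule 109): 10111101111101
Gen 7 (rule 54): 11000010000011
Gen 8 (rule 137): 10011000111010
Gen 9 (rule 146): 01100101010001
Gen 10 (rule 109): 01100111110101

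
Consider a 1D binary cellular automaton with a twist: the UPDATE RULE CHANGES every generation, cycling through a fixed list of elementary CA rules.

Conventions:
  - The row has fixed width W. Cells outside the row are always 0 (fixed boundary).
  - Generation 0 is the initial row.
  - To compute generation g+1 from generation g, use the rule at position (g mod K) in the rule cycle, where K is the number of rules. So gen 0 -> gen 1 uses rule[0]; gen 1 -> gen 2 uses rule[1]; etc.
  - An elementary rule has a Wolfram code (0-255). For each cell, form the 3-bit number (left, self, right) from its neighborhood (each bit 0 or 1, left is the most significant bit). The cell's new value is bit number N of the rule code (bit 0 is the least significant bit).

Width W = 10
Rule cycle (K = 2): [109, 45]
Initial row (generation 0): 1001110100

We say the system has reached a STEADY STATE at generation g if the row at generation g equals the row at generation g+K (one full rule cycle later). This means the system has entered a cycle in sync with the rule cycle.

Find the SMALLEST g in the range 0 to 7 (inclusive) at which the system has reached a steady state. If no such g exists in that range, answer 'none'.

Gen 0: 1001110100
Gen 1 (rule 109): 1001011101
Gen 2 (rule 45): 1001110011
Gen 3 (rule 109): 1001010011
Gen 4 (rule 45): 1001110010
Gen 5 (rule 109): 1001010010
Gen 6 (rule 45): 1001110010
Gen 7 (rule 109): 1001010010
Gen 8 (rule 45): 1001110010
Gen 9 (rule 109): 1001010010

Answer: 4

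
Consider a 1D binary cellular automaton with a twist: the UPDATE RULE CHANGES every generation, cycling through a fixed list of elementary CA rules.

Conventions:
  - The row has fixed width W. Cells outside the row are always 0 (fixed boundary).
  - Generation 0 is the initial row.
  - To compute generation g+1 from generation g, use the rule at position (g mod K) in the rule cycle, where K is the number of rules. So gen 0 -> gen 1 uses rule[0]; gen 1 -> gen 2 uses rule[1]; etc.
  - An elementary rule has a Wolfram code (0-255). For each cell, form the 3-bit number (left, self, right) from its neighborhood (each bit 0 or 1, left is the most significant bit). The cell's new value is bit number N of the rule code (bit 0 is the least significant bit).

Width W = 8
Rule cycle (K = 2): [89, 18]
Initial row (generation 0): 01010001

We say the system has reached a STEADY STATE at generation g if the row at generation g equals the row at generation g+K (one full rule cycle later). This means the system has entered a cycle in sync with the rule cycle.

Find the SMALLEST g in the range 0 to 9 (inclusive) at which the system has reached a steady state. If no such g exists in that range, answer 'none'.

Answer: 6

Derivation:
Gen 0: 01010001
Gen 1 (rule 89): 00001100
Gen 2 (rule 18): 00010010
Gen 3 (rule 89): 11001001
Gen 4 (rule 18): 00110110
Gen 5 (rule 89): 10110111
Gen 6 (rule 18): 00000000
Gen 7 (rule 89): 11111111
Gen 8 (rule 18): 00000000
Gen 9 (rule 89): 11111111
Gen 10 (rule 18): 00000000
Gen 11 (rule 89): 11111111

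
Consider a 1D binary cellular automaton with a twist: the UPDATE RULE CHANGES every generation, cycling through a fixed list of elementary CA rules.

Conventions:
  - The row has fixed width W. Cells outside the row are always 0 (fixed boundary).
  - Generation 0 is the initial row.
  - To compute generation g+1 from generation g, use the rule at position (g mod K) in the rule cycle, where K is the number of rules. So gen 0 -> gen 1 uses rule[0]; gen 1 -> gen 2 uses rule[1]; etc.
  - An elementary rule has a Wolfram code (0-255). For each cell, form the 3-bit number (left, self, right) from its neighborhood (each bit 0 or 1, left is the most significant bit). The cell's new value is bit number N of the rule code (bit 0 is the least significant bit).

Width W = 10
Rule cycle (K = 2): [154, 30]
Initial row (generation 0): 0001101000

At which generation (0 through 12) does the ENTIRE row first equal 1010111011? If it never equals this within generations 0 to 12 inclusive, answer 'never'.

Gen 0: 0001101000
Gen 1 (rule 154): 0011000100
Gen 2 (rule 30): 0110101110
Gen 3 (rule 154): 1100001101
Gen 4 (rule 30): 1010011001
Gen 5 (rule 154): 0001110110
Gen 6 (rule 30): 0011000101
Gen 7 (rule 154): 0110101000
Gen 8 (rule 30): 1100101100
Gen 9 (rule 154): 1011001010
Gen 10 (rule 30): 1010111011
Gen 11 (rule 154): 0000110010
Gen 12 (rule 30): 0001101111

Answer: 10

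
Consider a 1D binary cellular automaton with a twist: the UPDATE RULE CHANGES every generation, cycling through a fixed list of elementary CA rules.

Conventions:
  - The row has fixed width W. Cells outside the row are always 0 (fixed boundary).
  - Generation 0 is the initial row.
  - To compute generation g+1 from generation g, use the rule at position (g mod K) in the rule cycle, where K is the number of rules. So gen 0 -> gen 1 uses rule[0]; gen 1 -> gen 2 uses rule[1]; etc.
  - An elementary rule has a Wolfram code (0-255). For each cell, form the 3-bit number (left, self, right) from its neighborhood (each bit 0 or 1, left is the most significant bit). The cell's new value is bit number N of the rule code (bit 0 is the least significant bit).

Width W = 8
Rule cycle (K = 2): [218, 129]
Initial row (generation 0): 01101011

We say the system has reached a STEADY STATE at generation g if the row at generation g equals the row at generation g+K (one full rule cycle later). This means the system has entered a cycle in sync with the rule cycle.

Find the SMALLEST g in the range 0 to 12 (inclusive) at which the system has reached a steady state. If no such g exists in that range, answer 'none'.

Answer: 9

Derivation:
Gen 0: 01101011
Gen 1 (rule 218): 11100011
Gen 2 (rule 129): 01001000
Gen 3 (rule 218): 10110100
Gen 4 (rule 129): 00000001
Gen 5 (rule 218): 00000010
Gen 6 (rule 129): 11111000
Gen 7 (rule 218): 11111100
Gen 8 (rule 129): 01111001
Gen 9 (rule 218): 11111110
Gen 10 (rule 129): 01111100
Gen 11 (rule 218): 11111110
Gen 12 (rule 129): 01111100
Gen 13 (rule 218): 11111110
Gen 14 (rule 129): 01111100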